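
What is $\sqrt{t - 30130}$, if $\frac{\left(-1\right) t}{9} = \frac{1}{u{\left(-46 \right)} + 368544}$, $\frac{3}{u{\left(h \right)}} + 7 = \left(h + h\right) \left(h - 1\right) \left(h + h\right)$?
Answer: $\frac{i \sqrt{71961071616081749415835885}}{48870777119} \approx 173.58 i$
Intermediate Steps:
$u{\left(h \right)} = \frac{3}{-7 + 4 h^{2} \left(-1 + h\right)}$ ($u{\left(h \right)} = \frac{3}{-7 + \left(h + h\right) \left(h - 1\right) \left(h + h\right)} = \frac{3}{-7 + 2 h \left(-1 + h\right) 2 h} = \frac{3}{-7 + 4 h^{2} \left(-1 + h\right)}$)
$t = - \frac{1193445}{48870777119}$ ($t = - \frac{9}{\frac{3}{-7 - 4 \left(-46\right)^{2} + 4 \left(-46\right)^{3}} + 368544} = - \frac{9}{\frac{3}{-7 - 8464 + 4 \left(-97336\right)} + 368544} = - \frac{9}{\frac{3}{-7 - 8464 - 389344} + 368544} = - \frac{9}{\frac{3}{-397815} + 368544} = - \frac{9}{3 \left(- \frac{1}{397815}\right) + 368544} = - \frac{9}{- \frac{1}{132605} + 368544} = - \frac{9}{\frac{48870777119}{132605}} = \left(-9\right) \frac{132605}{48870777119} = - \frac{1193445}{48870777119} \approx -2.442 \cdot 10^{-5}$)
$\sqrt{t - 30130} = \sqrt{- \frac{1193445}{48870777119} - 30130} = \sqrt{- \frac{1472476515788915}{48870777119}} = \frac{i \sqrt{71961071616081749415835885}}{48870777119}$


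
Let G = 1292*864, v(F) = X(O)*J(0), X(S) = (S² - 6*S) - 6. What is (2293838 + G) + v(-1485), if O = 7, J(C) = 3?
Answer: 3410129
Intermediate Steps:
X(S) = -6 + S² - 6*S
v(F) = 3 (v(F) = (-6 + 7² - 6*7)*3 = (-6 + 49 - 42)*3 = 1*3 = 3)
G = 1116288
(2293838 + G) + v(-1485) = (2293838 + 1116288) + 3 = 3410126 + 3 = 3410129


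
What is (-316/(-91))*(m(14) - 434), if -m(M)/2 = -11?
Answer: -130192/91 ≈ -1430.7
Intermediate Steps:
m(M) = 22 (m(M) = -2*(-11) = 22)
(-316/(-91))*(m(14) - 434) = (-316/(-91))*(22 - 434) = -316*(-1/91)*(-412) = (316/91)*(-412) = -130192/91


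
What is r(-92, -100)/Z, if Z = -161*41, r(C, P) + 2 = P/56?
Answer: 53/92414 ≈ 0.00057351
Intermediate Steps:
r(C, P) = -2 + P/56
Z = -6601
r(-92, -100)/Z = (-2 + (1/56)*(-100))/(-6601) = (-2 - 25/14)*(-1/6601) = -53/14*(-1/6601) = 53/92414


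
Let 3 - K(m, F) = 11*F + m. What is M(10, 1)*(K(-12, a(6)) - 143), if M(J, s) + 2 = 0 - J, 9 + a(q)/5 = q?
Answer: -444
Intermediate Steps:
a(q) = -45 + 5*q
M(J, s) = -2 - J (M(J, s) = -2 + (0 - J) = -2 - J)
K(m, F) = 3 - m - 11*F (K(m, F) = 3 - (11*F + m) = 3 - (m + 11*F) = 3 + (-m - 11*F) = 3 - m - 11*F)
M(10, 1)*(K(-12, a(6)) - 143) = (-2 - 1*10)*((3 - 1*(-12) - 11*(-45 + 5*6)) - 143) = (-2 - 10)*((3 + 12 - 11*(-45 + 30)) - 143) = -12*((3 + 12 - 11*(-15)) - 143) = -12*((3 + 12 + 165) - 143) = -12*(180 - 143) = -12*37 = -444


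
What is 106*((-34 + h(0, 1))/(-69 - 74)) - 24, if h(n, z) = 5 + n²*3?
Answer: -358/143 ≈ -2.5035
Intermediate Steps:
h(n, z) = 5 + 3*n²
106*((-34 + h(0, 1))/(-69 - 74)) - 24 = 106*((-34 + (5 + 3*0²))/(-69 - 74)) - 24 = 106*((-34 + (5 + 3*0))/(-143)) - 24 = 106*((-34 + (5 + 0))*(-1/143)) - 24 = 106*((-34 + 5)*(-1/143)) - 24 = 106*(-29*(-1/143)) - 24 = 106*(29/143) - 24 = 3074/143 - 24 = -358/143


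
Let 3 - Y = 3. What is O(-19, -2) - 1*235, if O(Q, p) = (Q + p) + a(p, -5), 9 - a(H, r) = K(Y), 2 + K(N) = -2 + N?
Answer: -243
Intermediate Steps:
Y = 0 (Y = 3 - 1*3 = 3 - 3 = 0)
K(N) = -4 + N (K(N) = -2 + (-2 + N) = -4 + N)
a(H, r) = 13 (a(H, r) = 9 - (-4 + 0) = 9 - 1*(-4) = 9 + 4 = 13)
O(Q, p) = 13 + Q + p (O(Q, p) = (Q + p) + 13 = 13 + Q + p)
O(-19, -2) - 1*235 = (13 - 19 - 2) - 1*235 = -8 - 235 = -243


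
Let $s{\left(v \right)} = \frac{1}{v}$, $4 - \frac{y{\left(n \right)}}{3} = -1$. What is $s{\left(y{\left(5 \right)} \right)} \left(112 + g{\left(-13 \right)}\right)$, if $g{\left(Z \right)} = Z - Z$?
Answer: $\frac{112}{15} \approx 7.4667$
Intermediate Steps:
$g{\left(Z \right)} = 0$
$y{\left(n \right)} = 15$ ($y{\left(n \right)} = 12 - -3 = 12 + 3 = 15$)
$s{\left(y{\left(5 \right)} \right)} \left(112 + g{\left(-13 \right)}\right) = \frac{112 + 0}{15} = \frac{1}{15} \cdot 112 = \frac{112}{15}$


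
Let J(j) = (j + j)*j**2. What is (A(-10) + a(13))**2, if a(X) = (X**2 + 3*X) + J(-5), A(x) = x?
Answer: 2704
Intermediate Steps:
J(j) = 2*j**3 (J(j) = (2*j)*j**2 = 2*j**3)
a(X) = -250 + X**2 + 3*X (a(X) = (X**2 + 3*X) + 2*(-5)**3 = (X**2 + 3*X) + 2*(-125) = (X**2 + 3*X) - 250 = -250 + X**2 + 3*X)
(A(-10) + a(13))**2 = (-10 + (-250 + 13**2 + 3*13))**2 = (-10 + (-250 + 169 + 39))**2 = (-10 - 42)**2 = (-52)**2 = 2704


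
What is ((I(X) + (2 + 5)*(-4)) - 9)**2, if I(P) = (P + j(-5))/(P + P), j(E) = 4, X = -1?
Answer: 5929/4 ≈ 1482.3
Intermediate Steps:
I(P) = (4 + P)/(2*P) (I(P) = (P + 4)/(P + P) = (4 + P)/((2*P)) = (4 + P)*(1/(2*P)) = (4 + P)/(2*P))
((I(X) + (2 + 5)*(-4)) - 9)**2 = (((1/2)*(4 - 1)/(-1) + (2 + 5)*(-4)) - 9)**2 = (((1/2)*(-1)*3 + 7*(-4)) - 9)**2 = ((-3/2 - 28) - 9)**2 = (-59/2 - 9)**2 = (-77/2)**2 = 5929/4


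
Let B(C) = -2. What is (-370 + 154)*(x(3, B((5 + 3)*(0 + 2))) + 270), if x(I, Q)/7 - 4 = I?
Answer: -68904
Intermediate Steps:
x(I, Q) = 28 + 7*I
(-370 + 154)*(x(3, B((5 + 3)*(0 + 2))) + 270) = (-370 + 154)*((28 + 7*3) + 270) = -216*((28 + 21) + 270) = -216*(49 + 270) = -216*319 = -68904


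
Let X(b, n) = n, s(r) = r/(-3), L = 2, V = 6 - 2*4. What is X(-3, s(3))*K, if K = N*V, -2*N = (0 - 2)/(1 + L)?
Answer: ⅔ ≈ 0.66667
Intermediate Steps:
V = -2 (V = 6 - 8 = -2)
N = ⅓ (N = -(0 - 2)/(2*(1 + 2)) = -(-1)/3 = -½*(-⅔) = ⅓ ≈ 0.33333)
s(r) = -r/3 (s(r) = r*(-⅓) = -r/3)
K = -⅔ (K = (⅓)*(-2) = -⅔ ≈ -0.66667)
X(-3, s(3))*K = -⅓*3*(-⅔) = -1*(-⅔) = ⅔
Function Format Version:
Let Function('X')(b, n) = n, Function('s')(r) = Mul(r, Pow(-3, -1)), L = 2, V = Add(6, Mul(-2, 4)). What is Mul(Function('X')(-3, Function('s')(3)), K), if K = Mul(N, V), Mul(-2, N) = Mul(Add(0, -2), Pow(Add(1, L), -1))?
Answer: Rational(2, 3) ≈ 0.66667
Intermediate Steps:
V = -2 (V = Add(6, -8) = -2)
N = Rational(1, 3) (N = Mul(Rational(-1, 2), Mul(Add(0, -2), Pow(Add(1, 2), -1))) = Mul(Rational(-1, 2), Mul(-2, Pow(3, -1))) = Mul(Rational(-1, 2), Mul(-2, Rational(1, 3))) = Mul(Rational(-1, 2), Rational(-2, 3)) = Rational(1, 3) ≈ 0.33333)
Function('s')(r) = Mul(Rational(-1, 3), r) (Function('s')(r) = Mul(r, Rational(-1, 3)) = Mul(Rational(-1, 3), r))
K = Rational(-2, 3) (K = Mul(Rational(1, 3), -2) = Rational(-2, 3) ≈ -0.66667)
Mul(Function('X')(-3, Function('s')(3)), K) = Mul(Mul(Rational(-1, 3), 3), Rational(-2, 3)) = Mul(-1, Rational(-2, 3)) = Rational(2, 3)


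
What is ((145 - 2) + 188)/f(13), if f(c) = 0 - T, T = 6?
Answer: -331/6 ≈ -55.167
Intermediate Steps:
f(c) = -6 (f(c) = 0 - 1*6 = 0 - 6 = -6)
((145 - 2) + 188)/f(13) = ((145 - 2) + 188)/(-6) = (143 + 188)*(-⅙) = 331*(-⅙) = -331/6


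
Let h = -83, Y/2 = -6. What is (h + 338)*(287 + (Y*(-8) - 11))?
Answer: 94860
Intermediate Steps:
Y = -12 (Y = 2*(-6) = -12)
(h + 338)*(287 + (Y*(-8) - 11)) = (-83 + 338)*(287 + (-12*(-8) - 11)) = 255*(287 + (96 - 11)) = 255*(287 + 85) = 255*372 = 94860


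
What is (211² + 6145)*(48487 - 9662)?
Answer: 1967107450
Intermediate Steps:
(211² + 6145)*(48487 - 9662) = (44521 + 6145)*38825 = 50666*38825 = 1967107450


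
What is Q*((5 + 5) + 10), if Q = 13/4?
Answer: 65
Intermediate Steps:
Q = 13/4 (Q = 13*(1/4) = 13/4 ≈ 3.2500)
Q*((5 + 5) + 10) = 13*((5 + 5) + 10)/4 = 13*(10 + 10)/4 = (13/4)*20 = 65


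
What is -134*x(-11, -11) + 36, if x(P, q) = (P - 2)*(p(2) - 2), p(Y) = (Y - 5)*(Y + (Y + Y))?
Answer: -34804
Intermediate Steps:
p(Y) = 3*Y*(-5 + Y) (p(Y) = (-5 + Y)*(Y + 2*Y) = (-5 + Y)*(3*Y) = 3*Y*(-5 + Y))
x(P, q) = 40 - 20*P (x(P, q) = (P - 2)*(3*2*(-5 + 2) - 2) = (-2 + P)*(3*2*(-3) - 2) = (-2 + P)*(-18 - 2) = (-2 + P)*(-20) = 40 - 20*P)
-134*x(-11, -11) + 36 = -134*(40 - 20*(-11)) + 36 = -134*(40 + 220) + 36 = -134*260 + 36 = -34840 + 36 = -34804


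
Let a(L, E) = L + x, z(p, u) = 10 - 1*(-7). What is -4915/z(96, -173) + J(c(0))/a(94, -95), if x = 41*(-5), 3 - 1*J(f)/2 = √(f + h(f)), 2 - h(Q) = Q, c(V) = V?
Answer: -181889/629 + 2*√2/111 ≈ -289.15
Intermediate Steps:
h(Q) = 2 - Q
z(p, u) = 17 (z(p, u) = 10 + 7 = 17)
J(f) = 6 - 2*√2 (J(f) = 6 - 2*√(f + (2 - f)) = 6 - 2*√2)
x = -205
a(L, E) = -205 + L (a(L, E) = L - 205 = -205 + L)
-4915/z(96, -173) + J(c(0))/a(94, -95) = -4915/17 + (6 - 2*√2)/(-205 + 94) = -4915*1/17 + (6 - 2*√2)/(-111) = -4915/17 + (6 - 2*√2)*(-1/111) = -4915/17 + (-2/37 + 2*√2/111) = -181889/629 + 2*√2/111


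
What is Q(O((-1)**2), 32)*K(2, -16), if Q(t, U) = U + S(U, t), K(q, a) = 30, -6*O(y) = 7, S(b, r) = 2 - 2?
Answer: 960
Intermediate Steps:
S(b, r) = 0
O(y) = -7/6 (O(y) = -1/6*7 = -7/6)
Q(t, U) = U (Q(t, U) = U + 0 = U)
Q(O((-1)**2), 32)*K(2, -16) = 32*30 = 960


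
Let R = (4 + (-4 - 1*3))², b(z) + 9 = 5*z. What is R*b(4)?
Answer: 99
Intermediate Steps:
b(z) = -9 + 5*z
R = 9 (R = (4 + (-4 - 3))² = (4 - 7)² = (-3)² = 9)
R*b(4) = 9*(-9 + 5*4) = 9*(-9 + 20) = 9*11 = 99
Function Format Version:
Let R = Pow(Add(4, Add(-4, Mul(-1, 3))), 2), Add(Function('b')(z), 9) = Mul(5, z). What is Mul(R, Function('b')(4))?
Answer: 99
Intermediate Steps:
Function('b')(z) = Add(-9, Mul(5, z))
R = 9 (R = Pow(Add(4, Add(-4, -3)), 2) = Pow(Add(4, -7), 2) = Pow(-3, 2) = 9)
Mul(R, Function('b')(4)) = Mul(9, Add(-9, Mul(5, 4))) = Mul(9, Add(-9, 20)) = Mul(9, 11) = 99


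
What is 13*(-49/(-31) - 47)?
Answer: -18304/31 ≈ -590.45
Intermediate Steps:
13*(-49/(-31) - 47) = 13*(-49*(-1/31) - 47) = 13*(49/31 - 47) = 13*(-1408/31) = -18304/31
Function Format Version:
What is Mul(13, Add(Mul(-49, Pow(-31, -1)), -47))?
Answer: Rational(-18304, 31) ≈ -590.45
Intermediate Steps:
Mul(13, Add(Mul(-49, Pow(-31, -1)), -47)) = Mul(13, Add(Mul(-49, Rational(-1, 31)), -47)) = Mul(13, Add(Rational(49, 31), -47)) = Mul(13, Rational(-1408, 31)) = Rational(-18304, 31)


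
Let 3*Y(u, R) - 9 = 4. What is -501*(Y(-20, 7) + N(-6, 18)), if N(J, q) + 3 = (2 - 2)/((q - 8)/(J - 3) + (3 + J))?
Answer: -668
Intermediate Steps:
Y(u, R) = 13/3 (Y(u, R) = 3 + (1/3)*4 = 3 + 4/3 = 13/3)
N(J, q) = -3 (N(J, q) = -3 + (2 - 2)/((q - 8)/(J - 3) + (3 + J)) = -3 + 0/((-8 + q)/(-3 + J) + (3 + J)) = -3 + 0/(3 + J + (-8 + q)/(-3 + J)) = -3 + 0 = -3)
-501*(Y(-20, 7) + N(-6, 18)) = -501*(13/3 - 3) = -501*4/3 = -668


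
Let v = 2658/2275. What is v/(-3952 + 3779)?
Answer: -2658/393575 ≈ -0.0067535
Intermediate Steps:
v = 2658/2275 (v = 2658*(1/2275) = 2658/2275 ≈ 1.1684)
v/(-3952 + 3779) = 2658/(2275*(-3952 + 3779)) = (2658/2275)/(-173) = (2658/2275)*(-1/173) = -2658/393575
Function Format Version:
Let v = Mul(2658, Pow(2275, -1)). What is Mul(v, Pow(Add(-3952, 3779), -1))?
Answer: Rational(-2658, 393575) ≈ -0.0067535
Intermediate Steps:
v = Rational(2658, 2275) (v = Mul(2658, Rational(1, 2275)) = Rational(2658, 2275) ≈ 1.1684)
Mul(v, Pow(Add(-3952, 3779), -1)) = Mul(Rational(2658, 2275), Pow(Add(-3952, 3779), -1)) = Mul(Rational(2658, 2275), Pow(-173, -1)) = Mul(Rational(2658, 2275), Rational(-1, 173)) = Rational(-2658, 393575)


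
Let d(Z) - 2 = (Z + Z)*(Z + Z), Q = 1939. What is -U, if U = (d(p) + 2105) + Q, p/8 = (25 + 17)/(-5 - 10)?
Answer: -151326/25 ≈ -6053.0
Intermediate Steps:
p = -112/5 (p = 8*((25 + 17)/(-5 - 10)) = 8*(42/(-15)) = 8*(42*(-1/15)) = 8*(-14/5) = -112/5 ≈ -22.400)
d(Z) = 2 + 4*Z**2 (d(Z) = 2 + (Z + Z)*(Z + Z) = 2 + (2*Z)*(2*Z) = 2 + 4*Z**2)
U = 151326/25 (U = ((2 + 4*(-112/5)**2) + 2105) + 1939 = ((2 + 4*(12544/25)) + 2105) + 1939 = ((2 + 50176/25) + 2105) + 1939 = (50226/25 + 2105) + 1939 = 102851/25 + 1939 = 151326/25 ≈ 6053.0)
-U = -1*151326/25 = -151326/25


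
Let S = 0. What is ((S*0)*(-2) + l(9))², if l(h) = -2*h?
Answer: 324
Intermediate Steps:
((S*0)*(-2) + l(9))² = ((0*0)*(-2) - 2*9)² = (0*(-2) - 18)² = (0 - 18)² = (-18)² = 324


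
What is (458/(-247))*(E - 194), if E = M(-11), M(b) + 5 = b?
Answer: 96180/247 ≈ 389.39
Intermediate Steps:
M(b) = -5 + b
E = -16 (E = -5 - 11 = -16)
(458/(-247))*(E - 194) = (458/(-247))*(-16 - 194) = (458*(-1/247))*(-210) = -458/247*(-210) = 96180/247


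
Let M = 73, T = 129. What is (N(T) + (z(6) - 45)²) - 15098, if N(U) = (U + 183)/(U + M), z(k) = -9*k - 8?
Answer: -368393/101 ≈ -3647.5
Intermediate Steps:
z(k) = -8 - 9*k
N(U) = (183 + U)/(73 + U) (N(U) = (U + 183)/(U + 73) = (183 + U)/(73 + U))
(N(T) + (z(6) - 45)²) - 15098 = ((183 + 129)/(73 + 129) + ((-8 - 9*6) - 45)²) - 15098 = (312/202 + ((-8 - 54) - 45)²) - 15098 = ((1/202)*312 + (-62 - 45)²) - 15098 = (156/101 + (-107)²) - 15098 = (156/101 + 11449) - 15098 = 1156505/101 - 15098 = -368393/101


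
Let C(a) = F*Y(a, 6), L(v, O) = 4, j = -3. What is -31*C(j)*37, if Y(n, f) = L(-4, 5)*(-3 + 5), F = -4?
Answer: 36704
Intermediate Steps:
Y(n, f) = 8 (Y(n, f) = 4*(-3 + 5) = 4*2 = 8)
C(a) = -32 (C(a) = -4*8 = -32)
-31*C(j)*37 = -31*(-32)*37 = 992*37 = 36704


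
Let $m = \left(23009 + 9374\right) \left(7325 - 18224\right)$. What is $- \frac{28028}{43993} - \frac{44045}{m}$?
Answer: $- \frac{9890329589191}{15526991351781} \approx -0.63698$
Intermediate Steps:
$m = -352942317$ ($m = 32383 \left(-10899\right) = -352942317$)
$- \frac{28028}{43993} - \frac{44045}{m} = - \frac{28028}{43993} - \frac{44045}{-352942317} = \left(-28028\right) \frac{1}{43993} - - \frac{44045}{352942317} = - \frac{28028}{43993} + \frac{44045}{352942317} = - \frac{9890329589191}{15526991351781}$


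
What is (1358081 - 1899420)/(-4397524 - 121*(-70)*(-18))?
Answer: 541339/4549984 ≈ 0.11898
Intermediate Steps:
(1358081 - 1899420)/(-4397524 - 121*(-70)*(-18)) = -541339/(-4397524 + 8470*(-18)) = -541339/(-4397524 - 152460) = -541339/(-4549984) = -541339*(-1/4549984) = 541339/4549984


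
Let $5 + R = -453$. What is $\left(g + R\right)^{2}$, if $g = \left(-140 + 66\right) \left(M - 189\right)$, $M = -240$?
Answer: $978938944$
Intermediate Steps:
$R = -458$ ($R = -5 - 453 = -458$)
$g = 31746$ ($g = \left(-140 + 66\right) \left(-240 - 189\right) = \left(-74\right) \left(-429\right) = 31746$)
$\left(g + R\right)^{2} = \left(31746 - 458\right)^{2} = 31288^{2} = 978938944$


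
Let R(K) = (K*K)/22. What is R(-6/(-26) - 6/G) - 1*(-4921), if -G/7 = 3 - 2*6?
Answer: 8068659967/1639638 ≈ 4921.0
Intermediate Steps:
G = 63 (G = -7*(3 - 2*6) = -7*(3 - 12) = -7*(-9) = 63)
R(K) = K²/22 (R(K) = K²*(1/22) = K²/22)
R(-6/(-26) - 6/G) - 1*(-4921) = (-6/(-26) - 6/63)²/22 - 1*(-4921) = (-6*(-1/26) - 6*1/63)²/22 + 4921 = (3/13 - 2/21)²/22 + 4921 = (37/273)²/22 + 4921 = (1/22)*(1369/74529) + 4921 = 1369/1639638 + 4921 = 8068659967/1639638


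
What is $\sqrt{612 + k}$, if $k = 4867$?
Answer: $\sqrt{5479} \approx 74.02$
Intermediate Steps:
$\sqrt{612 + k} = \sqrt{612 + 4867} = \sqrt{5479}$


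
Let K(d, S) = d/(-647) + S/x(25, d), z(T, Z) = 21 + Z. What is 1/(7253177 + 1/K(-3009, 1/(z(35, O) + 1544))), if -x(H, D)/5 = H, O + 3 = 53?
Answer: 607441228/4405878874394481 ≈ 1.3787e-7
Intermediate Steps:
O = 50 (O = -3 + 53 = 50)
x(H, D) = -5*H
K(d, S) = -S/125 - d/647 (K(d, S) = d/(-647) + S/((-5*25)) = d*(-1/647) + S/(-125) = -d/647 + S*(-1/125) = -d/647 - S/125 = -S/125 - d/647)
1/(7253177 + 1/K(-3009, 1/(z(35, O) + 1544))) = 1/(7253177 + 1/(-1/(125*((21 + 50) + 1544)) - 1/647*(-3009))) = 1/(7253177 + 1/(-1/(125*(71 + 1544)) + 3009/647)) = 1/(7253177 + 1/(-1/125/1615 + 3009/647)) = 1/(7253177 + 1/(-1/125*1/1615 + 3009/647)) = 1/(7253177 + 1/(-1/201875 + 3009/647)) = 1/(7253177 + 1/(607441228/130613125)) = 1/(7253177 + 130613125/607441228) = 1/(4405878874394481/607441228) = 607441228/4405878874394481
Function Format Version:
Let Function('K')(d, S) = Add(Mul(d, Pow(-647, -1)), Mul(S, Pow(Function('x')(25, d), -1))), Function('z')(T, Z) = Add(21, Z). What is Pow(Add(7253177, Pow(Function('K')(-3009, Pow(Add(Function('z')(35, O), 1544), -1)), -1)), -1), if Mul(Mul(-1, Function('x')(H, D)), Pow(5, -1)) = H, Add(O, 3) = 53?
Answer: Rational(607441228, 4405878874394481) ≈ 1.3787e-7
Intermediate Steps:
O = 50 (O = Add(-3, 53) = 50)
Function('x')(H, D) = Mul(-5, H)
Function('K')(d, S) = Add(Mul(Rational(-1, 125), S), Mul(Rational(-1, 647), d)) (Function('K')(d, S) = Add(Mul(d, Pow(-647, -1)), Mul(S, Pow(Mul(-5, 25), -1))) = Add(Mul(d, Rational(-1, 647)), Mul(S, Pow(-125, -1))) = Add(Mul(Rational(-1, 647), d), Mul(S, Rational(-1, 125))) = Add(Mul(Rational(-1, 647), d), Mul(Rational(-1, 125), S)) = Add(Mul(Rational(-1, 125), S), Mul(Rational(-1, 647), d)))
Pow(Add(7253177, Pow(Function('K')(-3009, Pow(Add(Function('z')(35, O), 1544), -1)), -1)), -1) = Pow(Add(7253177, Pow(Add(Mul(Rational(-1, 125), Pow(Add(Add(21, 50), 1544), -1)), Mul(Rational(-1, 647), -3009)), -1)), -1) = Pow(Add(7253177, Pow(Add(Mul(Rational(-1, 125), Pow(Add(71, 1544), -1)), Rational(3009, 647)), -1)), -1) = Pow(Add(7253177, Pow(Add(Mul(Rational(-1, 125), Pow(1615, -1)), Rational(3009, 647)), -1)), -1) = Pow(Add(7253177, Pow(Add(Mul(Rational(-1, 125), Rational(1, 1615)), Rational(3009, 647)), -1)), -1) = Pow(Add(7253177, Pow(Add(Rational(-1, 201875), Rational(3009, 647)), -1)), -1) = Pow(Add(7253177, Pow(Rational(607441228, 130613125), -1)), -1) = Pow(Add(7253177, Rational(130613125, 607441228)), -1) = Pow(Rational(4405878874394481, 607441228), -1) = Rational(607441228, 4405878874394481)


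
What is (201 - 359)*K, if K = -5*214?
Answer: 169060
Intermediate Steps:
K = -1070
(201 - 359)*K = (201 - 359)*(-1070) = -158*(-1070) = 169060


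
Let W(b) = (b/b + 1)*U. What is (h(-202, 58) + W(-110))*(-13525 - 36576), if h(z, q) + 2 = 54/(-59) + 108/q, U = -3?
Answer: 604618868/1711 ≈ 3.5337e+5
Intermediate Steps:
W(b) = -6 (W(b) = (b/b + 1)*(-3) = (1 + 1)*(-3) = 2*(-3) = -6)
h(z, q) = -172/59 + 108/q (h(z, q) = -2 + (54/(-59) + 108/q) = -2 + (54*(-1/59) + 108/q) = -2 + (-54/59 + 108/q) = -172/59 + 108/q)
(h(-202, 58) + W(-110))*(-13525 - 36576) = ((-172/59 + 108/58) - 6)*(-13525 - 36576) = ((-172/59 + 108*(1/58)) - 6)*(-50101) = ((-172/59 + 54/29) - 6)*(-50101) = (-1802/1711 - 6)*(-50101) = -12068/1711*(-50101) = 604618868/1711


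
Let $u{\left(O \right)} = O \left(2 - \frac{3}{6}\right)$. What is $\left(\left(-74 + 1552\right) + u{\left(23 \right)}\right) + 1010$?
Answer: $\frac{5045}{2} \approx 2522.5$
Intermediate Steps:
$u{\left(O \right)} = \frac{3 O}{2}$ ($u{\left(O \right)} = O \left(2 - \frac{1}{2}\right) = O \frac{3}{2} = \frac{3 O}{2}$)
$\left(\left(-74 + 1552\right) + u{\left(23 \right)}\right) + 1010 = \left(\left(-74 + 1552\right) + \frac{3}{2} \cdot 23\right) + 1010 = \left(1478 + \frac{69}{2}\right) + 1010 = \frac{3025}{2} + 1010 = \frac{5045}{2}$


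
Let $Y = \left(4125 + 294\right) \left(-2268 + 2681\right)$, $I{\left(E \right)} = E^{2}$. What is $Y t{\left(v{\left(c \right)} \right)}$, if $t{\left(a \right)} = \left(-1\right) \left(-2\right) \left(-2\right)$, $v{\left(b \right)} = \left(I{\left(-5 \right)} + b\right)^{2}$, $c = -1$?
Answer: $-7300188$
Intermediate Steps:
$v{\left(b \right)} = \left(25 + b\right)^{2}$ ($v{\left(b \right)} = \left(\left(-5\right)^{2} + b\right)^{2} = \left(25 + b\right)^{2}$)
$t{\left(a \right)} = -4$ ($t{\left(a \right)} = 2 \left(-2\right) = -4$)
$Y = 1825047$ ($Y = 4419 \cdot 413 = 1825047$)
$Y t{\left(v{\left(c \right)} \right)} = 1825047 \left(-4\right) = -7300188$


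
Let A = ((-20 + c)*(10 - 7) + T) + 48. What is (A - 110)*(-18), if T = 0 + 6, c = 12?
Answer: 1440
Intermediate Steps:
T = 6
A = 30 (A = ((-20 + 12)*(10 - 7) + 6) + 48 = (-8*3 + 6) + 48 = (-24 + 6) + 48 = -18 + 48 = 30)
(A - 110)*(-18) = (30 - 110)*(-18) = -80*(-18) = 1440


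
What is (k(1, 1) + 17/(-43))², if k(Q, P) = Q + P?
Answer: 4761/1849 ≈ 2.5749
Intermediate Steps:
k(Q, P) = P + Q
(k(1, 1) + 17/(-43))² = ((1 + 1) + 17/(-43))² = (2 + 17*(-1/43))² = (2 - 17/43)² = (69/43)² = 4761/1849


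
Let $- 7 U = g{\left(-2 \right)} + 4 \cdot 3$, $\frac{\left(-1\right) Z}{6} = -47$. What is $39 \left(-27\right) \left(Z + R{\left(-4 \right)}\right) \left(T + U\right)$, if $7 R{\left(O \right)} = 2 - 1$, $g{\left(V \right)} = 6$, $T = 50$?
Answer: $- \frac{690452100}{49} \approx -1.4091 \cdot 10^{7}$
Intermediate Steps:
$Z = 282$ ($Z = \left(-6\right) \left(-47\right) = 282$)
$R{\left(O \right)} = \frac{1}{7}$ ($R{\left(O \right)} = \frac{2 - 1}{7} = \frac{1}{7} \cdot 1 = \frac{1}{7}$)
$U = - \frac{18}{7}$ ($U = - \frac{6 + 4 \cdot 3}{7} = - \frac{6 + 12}{7} = \left(- \frac{1}{7}\right) 18 = - \frac{18}{7} \approx -2.5714$)
$39 \left(-27\right) \left(Z + R{\left(-4 \right)}\right) \left(T + U\right) = 39 \left(-27\right) \left(282 + \frac{1}{7}\right) \left(50 - \frac{18}{7}\right) = - 1053 \cdot \frac{1975}{7} \cdot \frac{332}{7} = \left(-1053\right) \frac{655700}{49} = - \frac{690452100}{49}$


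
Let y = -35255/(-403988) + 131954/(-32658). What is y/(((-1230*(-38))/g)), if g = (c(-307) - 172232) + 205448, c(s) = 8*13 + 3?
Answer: -869005104247063/308330695230480 ≈ -2.8184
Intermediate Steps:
c(s) = 107 (c(s) = 104 + 3 = 107)
g = 33323 (g = (107 - 172232) + 205448 = -172125 + 205448 = 33323)
y = -26078237381/6596720052 (y = -35255*(-1/403988) + 131954*(-1/32658) = 35255/403988 - 65977/16329 = -26078237381/6596720052 ≈ -3.9532)
y/(((-1230*(-38))/g)) = -26078237381/(6596720052*(-1230*(-38)/33323)) = -26078237381/(6596720052*(46740*(1/33323))) = -26078237381/(6596720052*46740/33323) = -26078237381/6596720052*33323/46740 = -869005104247063/308330695230480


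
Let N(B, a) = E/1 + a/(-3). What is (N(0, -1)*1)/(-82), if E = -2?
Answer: 5/246 ≈ 0.020325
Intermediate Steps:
N(B, a) = -2 - a/3 (N(B, a) = -2/1 + a/(-3) = -2*1 + a*(-1/3) = -2 - a/3)
(N(0, -1)*1)/(-82) = ((-2 - 1/3*(-1))*1)/(-82) = ((-2 + 1/3)*1)*(-1/82) = -5/3*1*(-1/82) = -5/3*(-1/82) = 5/246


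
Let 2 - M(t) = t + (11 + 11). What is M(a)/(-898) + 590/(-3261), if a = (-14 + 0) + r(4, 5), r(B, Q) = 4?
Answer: -248605/1464189 ≈ -0.16979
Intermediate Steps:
a = -10 (a = (-14 + 0) + 4 = -14 + 4 = -10)
M(t) = -20 - t (M(t) = 2 - (t + (11 + 11)) = 2 - (t + 22) = 2 - (22 + t) = 2 + (-22 - t) = -20 - t)
M(a)/(-898) + 590/(-3261) = (-20 - 1*(-10))/(-898) + 590/(-3261) = (-20 + 10)*(-1/898) + 590*(-1/3261) = -10*(-1/898) - 590/3261 = 5/449 - 590/3261 = -248605/1464189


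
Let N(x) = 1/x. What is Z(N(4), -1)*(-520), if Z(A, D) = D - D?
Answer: 0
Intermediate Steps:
Z(A, D) = 0
Z(N(4), -1)*(-520) = 0*(-520) = 0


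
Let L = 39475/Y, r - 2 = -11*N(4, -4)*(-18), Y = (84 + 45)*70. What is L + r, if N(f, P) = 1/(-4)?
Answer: -38945/903 ≈ -43.128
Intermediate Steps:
N(f, P) = -¼
Y = 9030 (Y = 129*70 = 9030)
r = -95/2 (r = 2 - 11*(-¼)*(-18) = 2 + (11/4)*(-18) = 2 - 99/2 = -95/2 ≈ -47.500)
L = 7895/1806 (L = 39475/9030 = 39475*(1/9030) = 7895/1806 ≈ 4.3715)
L + r = 7895/1806 - 95/2 = -38945/903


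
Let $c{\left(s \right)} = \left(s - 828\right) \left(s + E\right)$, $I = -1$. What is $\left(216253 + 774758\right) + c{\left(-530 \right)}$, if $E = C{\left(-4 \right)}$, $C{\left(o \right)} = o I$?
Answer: $1705319$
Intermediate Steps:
$C{\left(o \right)} = - o$ ($C{\left(o \right)} = o \left(-1\right) = - o$)
$E = 4$ ($E = \left(-1\right) \left(-4\right) = 4$)
$c{\left(s \right)} = \left(-828 + s\right) \left(4 + s\right)$ ($c{\left(s \right)} = \left(s - 828\right) \left(s + 4\right) = \left(-828 + s\right) \left(4 + s\right)$)
$\left(216253 + 774758\right) + c{\left(-530 \right)} = \left(216253 + 774758\right) - \left(-433408 - 280900\right) = 991011 + \left(-3312 + 280900 + 436720\right) = 991011 + 714308 = 1705319$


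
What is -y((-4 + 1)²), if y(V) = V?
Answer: -9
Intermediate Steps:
-y((-4 + 1)²) = -(-4 + 1)² = -1*(-3)² = -1*9 = -9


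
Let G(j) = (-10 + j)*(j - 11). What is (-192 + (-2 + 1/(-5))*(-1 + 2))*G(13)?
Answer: -5826/5 ≈ -1165.2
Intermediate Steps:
G(j) = (-11 + j)*(-10 + j) (G(j) = (-10 + j)*(-11 + j) = (-11 + j)*(-10 + j))
(-192 + (-2 + 1/(-5))*(-1 + 2))*G(13) = (-192 + (-2 + 1/(-5))*(-1 + 2))*(110 + 13² - 21*13) = (-192 + (-2 - ⅕)*1)*(110 + 169 - 273) = (-192 - 11/5*1)*6 = (-192 - 11/5)*6 = -971/5*6 = -5826/5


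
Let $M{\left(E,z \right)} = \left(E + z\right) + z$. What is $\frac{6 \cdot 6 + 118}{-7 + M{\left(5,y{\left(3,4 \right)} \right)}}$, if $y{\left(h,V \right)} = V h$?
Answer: $7$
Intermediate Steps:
$M{\left(E,z \right)} = E + 2 z$
$\frac{6 \cdot 6 + 118}{-7 + M{\left(5,y{\left(3,4 \right)} \right)}} = \frac{6 \cdot 6 + 118}{-7 + \left(5 + 2 \cdot 4 \cdot 3\right)} = \frac{36 + 118}{-7 + \left(5 + 2 \cdot 12\right)} = \frac{154}{-7 + \left(5 + 24\right)} = \frac{154}{-7 + 29} = \frac{154}{22} = 154 \cdot \frac{1}{22} = 7$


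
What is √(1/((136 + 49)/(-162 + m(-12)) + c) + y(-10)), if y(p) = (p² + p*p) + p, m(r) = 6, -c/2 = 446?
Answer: √3688790181538/139337 ≈ 13.784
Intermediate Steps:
c = -892 (c = -2*446 = -892)
y(p) = p + 2*p² (y(p) = (p² + p²) + p = 2*p² + p = p + 2*p²)
√(1/((136 + 49)/(-162 + m(-12)) + c) + y(-10)) = √(1/((136 + 49)/(-162 + 6) - 892) - 10*(1 + 2*(-10))) = √(1/(185/(-156) - 892) - 10*(1 - 20)) = √(1/(185*(-1/156) - 892) - 10*(-19)) = √(1/(-185/156 - 892) + 190) = √(1/(-139337/156) + 190) = √(-156/139337 + 190) = √(26473874/139337) = √3688790181538/139337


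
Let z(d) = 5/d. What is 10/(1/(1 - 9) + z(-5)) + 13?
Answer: 37/9 ≈ 4.1111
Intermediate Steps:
10/(1/(1 - 9) + z(-5)) + 13 = 10/(1/(1 - 9) + 5/(-5)) + 13 = 10/(1/(-8) + 5*(-1/5)) + 13 = 10/(-1/8 - 1) + 13 = 10/(-9/8) + 13 = 10*(-8/9) + 13 = -80/9 + 13 = 37/9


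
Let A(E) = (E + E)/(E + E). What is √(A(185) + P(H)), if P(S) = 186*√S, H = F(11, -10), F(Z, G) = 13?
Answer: √(1 + 186*√13) ≈ 25.916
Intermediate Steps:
H = 13
A(E) = 1 (A(E) = (2*E)/((2*E)) = (2*E)*(1/(2*E)) = 1)
√(A(185) + P(H)) = √(1 + 186*√13)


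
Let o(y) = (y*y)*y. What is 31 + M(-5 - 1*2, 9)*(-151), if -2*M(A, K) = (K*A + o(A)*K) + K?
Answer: -474229/2 ≈ -2.3711e+5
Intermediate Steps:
o(y) = y**3 (o(y) = y**2*y = y**3)
M(A, K) = -K/2 - A*K/2 - K*A**3/2 (M(A, K) = -((K*A + A**3*K) + K)/2 = -((A*K + K*A**3) + K)/2 = -(K + A*K + K*A**3)/2 = -K/2 - A*K/2 - K*A**3/2)
31 + M(-5 - 1*2, 9)*(-151) = 31 - 1/2*9*(1 + (-5 - 1*2) + (-5 - 1*2)**3)*(-151) = 31 - 1/2*9*(1 + (-5 - 2) + (-5 - 2)**3)*(-151) = 31 - 1/2*9*(1 - 7 + (-7)**3)*(-151) = 31 - 1/2*9*(1 - 7 - 343)*(-151) = 31 - 1/2*9*(-349)*(-151) = 31 + (3141/2)*(-151) = 31 - 474291/2 = -474229/2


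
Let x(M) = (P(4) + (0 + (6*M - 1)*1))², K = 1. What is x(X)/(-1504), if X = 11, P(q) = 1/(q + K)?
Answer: -26569/9400 ≈ -2.8265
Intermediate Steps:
P(q) = 1/(1 + q) (P(q) = 1/(q + 1) = 1/(1 + q))
x(M) = (-⅘ + 6*M)² (x(M) = (1/(1 + 4) + (0 + (6*M - 1)*1))² = (1/5 + (0 + (-1 + 6*M)*1))² = (⅕ + (0 + (-1 + 6*M)))² = (⅕ + (-1 + 6*M))² = (-⅘ + 6*M)²)
x(X)/(-1504) = (4*(-2 + 15*11)²/25)/(-1504) = (4*(-2 + 165)²/25)*(-1/1504) = ((4/25)*163²)*(-1/1504) = ((4/25)*26569)*(-1/1504) = (106276/25)*(-1/1504) = -26569/9400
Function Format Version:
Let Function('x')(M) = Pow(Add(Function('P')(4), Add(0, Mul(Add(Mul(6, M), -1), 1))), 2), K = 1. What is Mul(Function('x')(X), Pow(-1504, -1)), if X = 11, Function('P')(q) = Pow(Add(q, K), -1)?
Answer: Rational(-26569, 9400) ≈ -2.8265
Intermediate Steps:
Function('P')(q) = Pow(Add(1, q), -1) (Function('P')(q) = Pow(Add(q, 1), -1) = Pow(Add(1, q), -1))
Function('x')(M) = Pow(Add(Rational(-4, 5), Mul(6, M)), 2) (Function('x')(M) = Pow(Add(Pow(Add(1, 4), -1), Add(0, Mul(Add(Mul(6, M), -1), 1))), 2) = Pow(Add(Pow(5, -1), Add(0, Mul(Add(-1, Mul(6, M)), 1))), 2) = Pow(Add(Rational(1, 5), Add(0, Add(-1, Mul(6, M)))), 2) = Pow(Add(Rational(1, 5), Add(-1, Mul(6, M))), 2) = Pow(Add(Rational(-4, 5), Mul(6, M)), 2))
Mul(Function('x')(X), Pow(-1504, -1)) = Mul(Mul(Rational(4, 25), Pow(Add(-2, Mul(15, 11)), 2)), Pow(-1504, -1)) = Mul(Mul(Rational(4, 25), Pow(Add(-2, 165), 2)), Rational(-1, 1504)) = Mul(Mul(Rational(4, 25), Pow(163, 2)), Rational(-1, 1504)) = Mul(Mul(Rational(4, 25), 26569), Rational(-1, 1504)) = Mul(Rational(106276, 25), Rational(-1, 1504)) = Rational(-26569, 9400)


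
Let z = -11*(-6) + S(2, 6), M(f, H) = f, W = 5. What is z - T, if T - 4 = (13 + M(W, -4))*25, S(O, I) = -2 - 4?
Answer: -394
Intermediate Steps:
S(O, I) = -6
T = 454 (T = 4 + (13 + 5)*25 = 4 + 18*25 = 4 + 450 = 454)
z = 60 (z = -11*(-6) - 6 = 66 - 6 = 60)
z - T = 60 - 1*454 = 60 - 454 = -394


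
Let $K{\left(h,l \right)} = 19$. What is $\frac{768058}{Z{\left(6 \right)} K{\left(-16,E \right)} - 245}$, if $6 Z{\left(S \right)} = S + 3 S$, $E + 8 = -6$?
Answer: $- \frac{768058}{169} \approx -4544.7$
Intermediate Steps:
$E = -14$ ($E = -8 - 6 = -14$)
$Z{\left(S \right)} = \frac{2 S}{3}$ ($Z{\left(S \right)} = \frac{S + 3 S}{6} = \frac{4 S}{6} = \frac{2 S}{3}$)
$\frac{768058}{Z{\left(6 \right)} K{\left(-16,E \right)} - 245} = \frac{768058}{\frac{2}{3} \cdot 6 \cdot 19 - 245} = \frac{768058}{4 \cdot 19 - 245} = \frac{768058}{76 - 245} = \frac{768058}{-169} = 768058 \left(- \frac{1}{169}\right) = - \frac{768058}{169}$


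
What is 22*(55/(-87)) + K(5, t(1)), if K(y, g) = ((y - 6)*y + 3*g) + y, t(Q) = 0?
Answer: -1210/87 ≈ -13.908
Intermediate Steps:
K(y, g) = y + 3*g + y*(-6 + y) (K(y, g) = ((-6 + y)*y + 3*g) + y = (y*(-6 + y) + 3*g) + y = (3*g + y*(-6 + y)) + y = y + 3*g + y*(-6 + y))
22*(55/(-87)) + K(5, t(1)) = 22*(55/(-87)) + (5² - 5*5 + 3*0) = 22*(55*(-1/87)) + (25 - 25 + 0) = 22*(-55/87) + 0 = -1210/87 + 0 = -1210/87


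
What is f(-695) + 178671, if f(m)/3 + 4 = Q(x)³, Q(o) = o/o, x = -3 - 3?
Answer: 178662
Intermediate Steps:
x = -6
Q(o) = 1
f(m) = -9 (f(m) = -12 + 3*1³ = -12 + 3*1 = -12 + 3 = -9)
f(-695) + 178671 = -9 + 178671 = 178662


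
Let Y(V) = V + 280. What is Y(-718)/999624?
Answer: -73/166604 ≈ -0.00043816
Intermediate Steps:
Y(V) = 280 + V
Y(-718)/999624 = (280 - 718)/999624 = -438*1/999624 = -73/166604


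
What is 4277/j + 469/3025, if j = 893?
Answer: 284186/57475 ≈ 4.9445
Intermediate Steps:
4277/j + 469/3025 = 4277/893 + 469/3025 = 4277*(1/893) + 469*(1/3025) = 91/19 + 469/3025 = 284186/57475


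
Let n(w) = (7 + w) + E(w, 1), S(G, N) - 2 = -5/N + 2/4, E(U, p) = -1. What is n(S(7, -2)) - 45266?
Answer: -45255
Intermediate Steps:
S(G, N) = 5/2 - 5/N (S(G, N) = 2 + (-5/N + 2/4) = 2 + (-5/N + 2*(¼)) = 2 + (-5/N + ½) = 2 + (½ - 5/N) = 5/2 - 5/N)
n(w) = 6 + w (n(w) = (7 + w) - 1 = 6 + w)
n(S(7, -2)) - 45266 = (6 + (5/2 - 5/(-2))) - 45266 = (6 + (5/2 - 5*(-½))) - 45266 = (6 + (5/2 + 5/2)) - 45266 = (6 + 5) - 45266 = 11 - 45266 = -45255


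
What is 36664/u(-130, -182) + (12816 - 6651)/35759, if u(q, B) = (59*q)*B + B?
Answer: 4957958023/24955455161 ≈ 0.19867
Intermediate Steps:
u(q, B) = B + 59*B*q (u(q, B) = 59*B*q + B = B + 59*B*q)
36664/u(-130, -182) + (12816 - 6651)/35759 = 36664/((-182*(1 + 59*(-130)))) + (12816 - 6651)/35759 = 36664/((-182*(1 - 7670))) + 6165*(1/35759) = 36664/((-182*(-7669))) + 6165/35759 = 36664/1395758 + 6165/35759 = 36664*(1/1395758) + 6165/35759 = 18332/697879 + 6165/35759 = 4957958023/24955455161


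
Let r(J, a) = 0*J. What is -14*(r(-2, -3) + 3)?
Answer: -42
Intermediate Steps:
r(J, a) = 0
-14*(r(-2, -3) + 3) = -14*(0 + 3) = -14*3 = -42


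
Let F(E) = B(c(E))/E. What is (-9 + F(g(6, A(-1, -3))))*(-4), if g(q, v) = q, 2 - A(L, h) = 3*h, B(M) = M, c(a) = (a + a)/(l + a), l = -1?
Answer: 172/5 ≈ 34.400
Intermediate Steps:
c(a) = 2*a/(-1 + a) (c(a) = (a + a)/(-1 + a) = (2*a)/(-1 + a) = 2*a/(-1 + a))
A(L, h) = 2 - 3*h
F(E) = 2/(-1 + E) (F(E) = (2*E/(-1 + E))/E = 2/(-1 + E))
(-9 + F(g(6, A(-1, -3))))*(-4) = (-9 + 2/(-1 + 6))*(-4) = (-9 + 2/5)*(-4) = (-9 + 2*(⅕))*(-4) = (-9 + ⅖)*(-4) = -43/5*(-4) = 172/5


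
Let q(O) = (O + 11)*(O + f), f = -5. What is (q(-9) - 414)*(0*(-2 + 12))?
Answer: 0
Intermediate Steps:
q(O) = (-5 + O)*(11 + O) (q(O) = (O + 11)*(O - 5) = (11 + O)*(-5 + O) = (-5 + O)*(11 + O))
(q(-9) - 414)*(0*(-2 + 12)) = ((-55 + (-9)**2 + 6*(-9)) - 414)*(0*(-2 + 12)) = ((-55 + 81 - 54) - 414)*(0*10) = (-28 - 414)*0 = -442*0 = 0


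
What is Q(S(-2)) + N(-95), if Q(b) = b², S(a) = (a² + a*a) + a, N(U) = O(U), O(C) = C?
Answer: -59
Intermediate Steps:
N(U) = U
S(a) = a + 2*a² (S(a) = (a² + a²) + a = 2*a² + a = a + 2*a²)
Q(S(-2)) + N(-95) = (-2*(1 + 2*(-2)))² - 95 = (-2*(1 - 4))² - 95 = (-2*(-3))² - 95 = 6² - 95 = 36 - 95 = -59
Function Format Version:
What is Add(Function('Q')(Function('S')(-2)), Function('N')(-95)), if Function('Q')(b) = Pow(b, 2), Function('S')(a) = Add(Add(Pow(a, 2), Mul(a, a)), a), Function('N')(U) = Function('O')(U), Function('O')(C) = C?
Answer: -59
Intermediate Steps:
Function('N')(U) = U
Function('S')(a) = Add(a, Mul(2, Pow(a, 2))) (Function('S')(a) = Add(Add(Pow(a, 2), Pow(a, 2)), a) = Add(Mul(2, Pow(a, 2)), a) = Add(a, Mul(2, Pow(a, 2))))
Add(Function('Q')(Function('S')(-2)), Function('N')(-95)) = Add(Pow(Mul(-2, Add(1, Mul(2, -2))), 2), -95) = Add(Pow(Mul(-2, Add(1, -4)), 2), -95) = Add(Pow(Mul(-2, -3), 2), -95) = Add(Pow(6, 2), -95) = Add(36, -95) = -59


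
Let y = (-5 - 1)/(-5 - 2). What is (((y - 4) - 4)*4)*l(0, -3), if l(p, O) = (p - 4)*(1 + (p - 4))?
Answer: -2400/7 ≈ -342.86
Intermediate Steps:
l(p, O) = (-4 + p)*(-3 + p) (l(p, O) = (-4 + p)*(1 + (-4 + p)) = (-4 + p)*(-3 + p))
y = 6/7 (y = -6/(-7) = -6*(-⅐) = 6/7 ≈ 0.85714)
(((y - 4) - 4)*4)*l(0, -3) = (((6/7 - 4) - 4)*4)*(12 + 0² - 7*0) = ((-22/7 - 4)*4)*(12 + 0 + 0) = -50/7*4*12 = -200/7*12 = -2400/7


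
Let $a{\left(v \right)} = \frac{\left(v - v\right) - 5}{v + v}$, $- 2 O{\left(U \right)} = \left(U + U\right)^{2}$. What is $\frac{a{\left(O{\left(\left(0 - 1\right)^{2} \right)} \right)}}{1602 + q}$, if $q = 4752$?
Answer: $\frac{5}{25416} \approx 0.00019673$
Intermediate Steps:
$O{\left(U \right)} = - 2 U^{2}$ ($O{\left(U \right)} = - \frac{\left(U + U\right)^{2}}{2} = - \frac{\left(2 U\right)^{2}}{2} = - \frac{4 U^{2}}{2} = - 2 U^{2}$)
$a{\left(v \right)} = - \frac{5}{2 v}$ ($a{\left(v \right)} = \frac{0 - 5}{2 v} = - 5 \frac{1}{2 v} = - \frac{5}{2 v}$)
$\frac{a{\left(O{\left(\left(0 - 1\right)^{2} \right)} \right)}}{1602 + q} = \frac{\left(- \frac{5}{2}\right) \frac{1}{\left(-2\right) \left(\left(0 - 1\right)^{2}\right)^{2}}}{1602 + 4752} = \frac{\left(- \frac{5}{2}\right) \frac{1}{\left(-2\right) \left(\left(-1\right)^{2}\right)^{2}}}{6354} = - \frac{5}{2 \left(- 2 \cdot 1^{2}\right)} \frac{1}{6354} = - \frac{5}{2 \left(\left(-2\right) 1\right)} \frac{1}{6354} = - \frac{5}{2 \left(-2\right)} \frac{1}{6354} = \left(- \frac{5}{2}\right) \left(- \frac{1}{2}\right) \frac{1}{6354} = \frac{5}{4} \cdot \frac{1}{6354} = \frac{5}{25416}$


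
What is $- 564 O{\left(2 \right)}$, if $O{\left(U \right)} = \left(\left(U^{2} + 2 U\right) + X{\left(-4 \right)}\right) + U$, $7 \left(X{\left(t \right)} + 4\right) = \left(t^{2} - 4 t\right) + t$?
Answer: $-5640$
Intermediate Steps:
$X{\left(t \right)} = -4 - \frac{3 t}{7} + \frac{t^{2}}{7}$ ($X{\left(t \right)} = -4 + \frac{\left(t^{2} - 4 t\right) + t}{7} = -4 + \frac{t^{2} - 3 t}{7} = -4 + \left(- \frac{3 t}{7} + \frac{t^{2}}{7}\right) = -4 - \frac{3 t}{7} + \frac{t^{2}}{7}$)
$O{\left(U \right)} = U^{2} + 3 U$ ($O{\left(U \right)} = \left(\left(U^{2} + 2 U\right) - \left(\frac{16}{7} - \frac{16}{7}\right)\right) + U = \left(\left(U^{2} + 2 U\right) + \left(-4 + \frac{12}{7} + \frac{1}{7} \cdot 16\right)\right) + U = \left(\left(U^{2} + 2 U\right) + \left(-4 + \frac{12}{7} + \frac{16}{7}\right)\right) + U = \left(\left(U^{2} + 2 U\right) + 0\right) + U = \left(U^{2} + 2 U\right) + U = U^{2} + 3 U$)
$- 564 O{\left(2 \right)} = - 564 \cdot 2 \left(3 + 2\right) = - 564 \cdot 2 \cdot 5 = \left(-564\right) 10 = -5640$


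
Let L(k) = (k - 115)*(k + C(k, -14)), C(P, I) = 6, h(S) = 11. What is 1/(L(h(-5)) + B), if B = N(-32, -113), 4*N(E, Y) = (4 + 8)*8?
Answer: -1/1744 ≈ -0.00057339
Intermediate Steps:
N(E, Y) = 24 (N(E, Y) = ((4 + 8)*8)/4 = (12*8)/4 = (1/4)*96 = 24)
B = 24
L(k) = (-115 + k)*(6 + k) (L(k) = (k - 115)*(k + 6) = (-115 + k)*(6 + k))
1/(L(h(-5)) + B) = 1/((-690 + 11**2 - 109*11) + 24) = 1/((-690 + 121 - 1199) + 24) = 1/(-1768 + 24) = 1/(-1744) = -1/1744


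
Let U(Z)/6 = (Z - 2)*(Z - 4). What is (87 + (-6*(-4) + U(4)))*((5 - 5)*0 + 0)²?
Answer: 0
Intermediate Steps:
U(Z) = 6*(-4 + Z)*(-2 + Z) (U(Z) = 6*((Z - 2)*(Z - 4)) = 6*((-2 + Z)*(-4 + Z)) = 6*((-4 + Z)*(-2 + Z)) = 6*(-4 + Z)*(-2 + Z))
(87 + (-6*(-4) + U(4)))*((5 - 5)*0 + 0)² = (87 + (-6*(-4) + (48 - 36*4 + 6*4²)))*((5 - 5)*0 + 0)² = (87 + (24 + (48 - 144 + 6*16)))*(0*0 + 0)² = (87 + (24 + (48 - 144 + 96)))*(0 + 0)² = (87 + (24 + 0))*0² = (87 + 24)*0 = 111*0 = 0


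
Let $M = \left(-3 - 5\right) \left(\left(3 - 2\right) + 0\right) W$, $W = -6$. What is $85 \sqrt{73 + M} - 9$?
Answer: $926$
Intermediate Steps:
$M = 48$ ($M = \left(-3 - 5\right) \left(\left(3 - 2\right) + 0\right) \left(-6\right) = - 8 \left(\left(3 - 2\right) + 0\right) \left(-6\right) = - 8 \left(1 + 0\right) \left(-6\right) = \left(-8\right) 1 \left(-6\right) = \left(-8\right) \left(-6\right) = 48$)
$85 \sqrt{73 + M} - 9 = 85 \sqrt{73 + 48} - 9 = 85 \sqrt{121} - 9 = 85 \cdot 11 - 9 = 935 - 9 = 926$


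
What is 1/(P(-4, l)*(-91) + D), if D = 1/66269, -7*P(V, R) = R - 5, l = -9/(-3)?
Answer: -66269/1722993 ≈ -0.038462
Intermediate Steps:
l = 3 (l = -9*(-1/3) = 3)
P(V, R) = 5/7 - R/7 (P(V, R) = -(R - 5)/7 = -(-5 + R)/7 = 5/7 - R/7)
D = 1/66269 ≈ 1.5090e-5
1/(P(-4, l)*(-91) + D) = 1/((5/7 - 1/7*3)*(-91) + 1/66269) = 1/((5/7 - 3/7)*(-91) + 1/66269) = 1/((2/7)*(-91) + 1/66269) = 1/(-26 + 1/66269) = 1/(-1722993/66269) = -66269/1722993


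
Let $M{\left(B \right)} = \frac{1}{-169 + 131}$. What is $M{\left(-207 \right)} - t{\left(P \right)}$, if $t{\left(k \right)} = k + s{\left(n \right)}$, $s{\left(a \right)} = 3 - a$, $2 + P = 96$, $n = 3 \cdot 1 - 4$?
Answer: $- \frac{3725}{38} \approx -98.026$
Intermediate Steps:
$n = -1$ ($n = 3 - 4 = -1$)
$P = 94$ ($P = -2 + 96 = 94$)
$M{\left(B \right)} = - \frac{1}{38}$ ($M{\left(B \right)} = \frac{1}{-38} = - \frac{1}{38}$)
$t{\left(k \right)} = 4 + k$ ($t{\left(k \right)} = k + \left(3 - -1\right) = k + \left(3 + 1\right) = k + 4 = 4 + k$)
$M{\left(-207 \right)} - t{\left(P \right)} = - \frac{1}{38} - \left(4 + 94\right) = - \frac{1}{38} - 98 = - \frac{3725}{38}$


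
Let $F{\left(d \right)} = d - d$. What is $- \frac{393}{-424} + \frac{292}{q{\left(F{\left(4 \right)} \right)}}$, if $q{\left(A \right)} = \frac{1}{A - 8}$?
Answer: $- \frac{990071}{424} \approx -2335.1$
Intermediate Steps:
$F{\left(d \right)} = 0$
$q{\left(A \right)} = \frac{1}{-8 + A}$
$- \frac{393}{-424} + \frac{292}{q{\left(F{\left(4 \right)} \right)}} = - \frac{393}{-424} + \frac{292}{\frac{1}{-8 + 0}} = \left(-393\right) \left(- \frac{1}{424}\right) + \frac{292}{\frac{1}{-8}} = \frac{393}{424} + \frac{292}{- \frac{1}{8}} = \frac{393}{424} + 292 \left(-8\right) = \frac{393}{424} - 2336 = - \frac{990071}{424}$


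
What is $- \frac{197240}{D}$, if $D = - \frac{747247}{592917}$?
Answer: $\frac{5084649960}{32489} \approx 1.565 \cdot 10^{5}$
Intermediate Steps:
$D = - \frac{32489}{25779}$ ($D = \left(-747247\right) \frac{1}{592917} = - \frac{32489}{25779} \approx -1.2603$)
$- \frac{197240}{D} = - \frac{197240}{- \frac{32489}{25779}} = \left(-197240\right) \left(- \frac{25779}{32489}\right) = \frac{5084649960}{32489}$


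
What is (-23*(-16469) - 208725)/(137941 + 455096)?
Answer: 170062/593037 ≈ 0.28676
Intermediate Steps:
(-23*(-16469) - 208725)/(137941 + 455096) = (378787 - 208725)/593037 = 170062*(1/593037) = 170062/593037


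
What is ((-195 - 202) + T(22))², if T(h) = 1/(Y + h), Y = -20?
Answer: 628849/4 ≈ 1.5721e+5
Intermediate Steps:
T(h) = 1/(-20 + h)
((-195 - 202) + T(22))² = ((-195 - 202) + 1/(-20 + 22))² = (-397 + 1/2)² = (-397 + ½)² = (-793/2)² = 628849/4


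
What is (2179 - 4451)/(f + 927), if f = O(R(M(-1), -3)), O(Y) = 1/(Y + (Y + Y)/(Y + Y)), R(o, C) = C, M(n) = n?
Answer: -4544/1853 ≈ -2.4522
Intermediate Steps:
O(Y) = 1/(1 + Y) (O(Y) = 1/(Y + (2*Y)/((2*Y))) = 1/(Y + (2*Y)*(1/(2*Y))) = 1/(Y + 1) = 1/(1 + Y))
f = -1/2 (f = 1/(1 - 3) = 1/(-2) = -1/2 ≈ -0.50000)
(2179 - 4451)/(f + 927) = (2179 - 4451)/(-1/2 + 927) = -2272/1853/2 = -2272*2/1853 = -4544/1853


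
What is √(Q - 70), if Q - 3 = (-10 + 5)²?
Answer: I*√42 ≈ 6.4807*I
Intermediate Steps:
Q = 28 (Q = 3 + (-10 + 5)² = 3 + (-5)² = 3 + 25 = 28)
√(Q - 70) = √(28 - 70) = √(-42) = I*√42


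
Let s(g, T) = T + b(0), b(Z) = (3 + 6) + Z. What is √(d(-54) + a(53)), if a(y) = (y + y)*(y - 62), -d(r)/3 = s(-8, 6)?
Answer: 3*I*√111 ≈ 31.607*I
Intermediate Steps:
b(Z) = 9 + Z
s(g, T) = 9 + T (s(g, T) = T + (9 + 0) = T + 9 = 9 + T)
d(r) = -45 (d(r) = -3*(9 + 6) = -3*15 = -45)
a(y) = 2*y*(-62 + y) (a(y) = (2*y)*(-62 + y) = 2*y*(-62 + y))
√(d(-54) + a(53)) = √(-45 + 2*53*(-62 + 53)) = √(-45 + 2*53*(-9)) = √(-45 - 954) = √(-999) = 3*I*√111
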